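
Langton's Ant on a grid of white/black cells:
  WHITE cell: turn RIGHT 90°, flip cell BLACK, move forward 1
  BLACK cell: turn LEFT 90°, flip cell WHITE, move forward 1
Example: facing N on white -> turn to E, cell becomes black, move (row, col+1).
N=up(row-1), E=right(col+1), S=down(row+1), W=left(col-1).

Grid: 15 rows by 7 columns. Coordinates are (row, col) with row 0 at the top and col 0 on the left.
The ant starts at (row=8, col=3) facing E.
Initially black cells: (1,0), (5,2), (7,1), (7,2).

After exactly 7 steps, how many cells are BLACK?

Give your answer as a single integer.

Step 1: on WHITE (8,3): turn R to S, flip to black, move to (9,3). |black|=5
Step 2: on WHITE (9,3): turn R to W, flip to black, move to (9,2). |black|=6
Step 3: on WHITE (9,2): turn R to N, flip to black, move to (8,2). |black|=7
Step 4: on WHITE (8,2): turn R to E, flip to black, move to (8,3). |black|=8
Step 5: on BLACK (8,3): turn L to N, flip to white, move to (7,3). |black|=7
Step 6: on WHITE (7,3): turn R to E, flip to black, move to (7,4). |black|=8
Step 7: on WHITE (7,4): turn R to S, flip to black, move to (8,4). |black|=9

Answer: 9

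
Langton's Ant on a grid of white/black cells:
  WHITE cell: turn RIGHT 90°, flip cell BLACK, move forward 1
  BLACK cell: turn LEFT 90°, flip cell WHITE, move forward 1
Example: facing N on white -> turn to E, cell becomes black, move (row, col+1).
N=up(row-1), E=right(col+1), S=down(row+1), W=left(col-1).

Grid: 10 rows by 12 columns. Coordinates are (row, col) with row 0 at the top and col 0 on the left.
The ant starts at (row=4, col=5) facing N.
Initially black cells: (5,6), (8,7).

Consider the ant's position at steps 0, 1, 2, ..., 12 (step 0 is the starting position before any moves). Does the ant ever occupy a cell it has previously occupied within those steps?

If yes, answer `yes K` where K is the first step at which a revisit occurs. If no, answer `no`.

Step 1: on WHITE (4,5): turn R to E, flip to black, move to (4,6). |black|=3 — new cell
Step 2: on WHITE (4,6): turn R to S, flip to black, move to (5,6). |black|=4 — new cell
Step 3: on BLACK (5,6): turn L to E, flip to white, move to (5,7). |black|=3 — new cell
Step 4: on WHITE (5,7): turn R to S, flip to black, move to (6,7). |black|=4 — new cell
Step 5: on WHITE (6,7): turn R to W, flip to black, move to (6,6). |black|=5 — new cell
Step 6: on WHITE (6,6): turn R to N, flip to black, move to (5,6). |black|=6 — REVISIT

Answer: yes 6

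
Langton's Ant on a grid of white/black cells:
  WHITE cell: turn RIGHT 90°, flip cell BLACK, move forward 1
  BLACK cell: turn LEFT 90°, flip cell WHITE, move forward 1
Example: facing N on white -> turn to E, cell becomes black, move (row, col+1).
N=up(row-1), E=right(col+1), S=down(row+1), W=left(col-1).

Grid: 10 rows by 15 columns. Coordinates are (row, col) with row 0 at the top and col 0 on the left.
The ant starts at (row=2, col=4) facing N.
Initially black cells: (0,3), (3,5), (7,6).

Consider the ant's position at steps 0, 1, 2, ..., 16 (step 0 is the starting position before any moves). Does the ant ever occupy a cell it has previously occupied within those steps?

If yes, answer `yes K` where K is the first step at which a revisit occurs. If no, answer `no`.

Step 1: on WHITE (2,4): turn R to E, flip to black, move to (2,5). |black|=4 — new cell
Step 2: on WHITE (2,5): turn R to S, flip to black, move to (3,5). |black|=5 — new cell
Step 3: on BLACK (3,5): turn L to E, flip to white, move to (3,6). |black|=4 — new cell
Step 4: on WHITE (3,6): turn R to S, flip to black, move to (4,6). |black|=5 — new cell
Step 5: on WHITE (4,6): turn R to W, flip to black, move to (4,5). |black|=6 — new cell
Step 6: on WHITE (4,5): turn R to N, flip to black, move to (3,5). |black|=7 — REVISIT

Answer: yes 6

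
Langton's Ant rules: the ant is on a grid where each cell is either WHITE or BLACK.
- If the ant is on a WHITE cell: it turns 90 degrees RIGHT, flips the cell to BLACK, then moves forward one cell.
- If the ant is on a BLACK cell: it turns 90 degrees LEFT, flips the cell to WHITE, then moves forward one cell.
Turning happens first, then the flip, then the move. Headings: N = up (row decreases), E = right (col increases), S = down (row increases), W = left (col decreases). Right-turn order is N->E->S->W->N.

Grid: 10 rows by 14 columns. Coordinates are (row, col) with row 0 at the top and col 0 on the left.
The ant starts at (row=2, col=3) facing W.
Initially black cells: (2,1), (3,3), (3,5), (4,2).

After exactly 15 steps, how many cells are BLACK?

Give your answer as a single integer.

Answer: 9

Derivation:
Step 1: on WHITE (2,3): turn R to N, flip to black, move to (1,3). |black|=5
Step 2: on WHITE (1,3): turn R to E, flip to black, move to (1,4). |black|=6
Step 3: on WHITE (1,4): turn R to S, flip to black, move to (2,4). |black|=7
Step 4: on WHITE (2,4): turn R to W, flip to black, move to (2,3). |black|=8
Step 5: on BLACK (2,3): turn L to S, flip to white, move to (3,3). |black|=7
Step 6: on BLACK (3,3): turn L to E, flip to white, move to (3,4). |black|=6
Step 7: on WHITE (3,4): turn R to S, flip to black, move to (4,4). |black|=7
Step 8: on WHITE (4,4): turn R to W, flip to black, move to (4,3). |black|=8
Step 9: on WHITE (4,3): turn R to N, flip to black, move to (3,3). |black|=9
Step 10: on WHITE (3,3): turn R to E, flip to black, move to (3,4). |black|=10
Step 11: on BLACK (3,4): turn L to N, flip to white, move to (2,4). |black|=9
Step 12: on BLACK (2,4): turn L to W, flip to white, move to (2,3). |black|=8
Step 13: on WHITE (2,3): turn R to N, flip to black, move to (1,3). |black|=9
Step 14: on BLACK (1,3): turn L to W, flip to white, move to (1,2). |black|=8
Step 15: on WHITE (1,2): turn R to N, flip to black, move to (0,2). |black|=9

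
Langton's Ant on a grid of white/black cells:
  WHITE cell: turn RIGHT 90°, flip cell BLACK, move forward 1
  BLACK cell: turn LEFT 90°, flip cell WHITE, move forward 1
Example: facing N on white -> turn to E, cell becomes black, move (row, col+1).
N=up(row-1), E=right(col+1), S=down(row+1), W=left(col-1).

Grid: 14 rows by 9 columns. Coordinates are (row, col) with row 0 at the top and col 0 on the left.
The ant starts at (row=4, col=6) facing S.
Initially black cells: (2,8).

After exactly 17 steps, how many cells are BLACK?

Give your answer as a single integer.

Answer: 8

Derivation:
Step 1: on WHITE (4,6): turn R to W, flip to black, move to (4,5). |black|=2
Step 2: on WHITE (4,5): turn R to N, flip to black, move to (3,5). |black|=3
Step 3: on WHITE (3,5): turn R to E, flip to black, move to (3,6). |black|=4
Step 4: on WHITE (3,6): turn R to S, flip to black, move to (4,6). |black|=5
Step 5: on BLACK (4,6): turn L to E, flip to white, move to (4,7). |black|=4
Step 6: on WHITE (4,7): turn R to S, flip to black, move to (5,7). |black|=5
Step 7: on WHITE (5,7): turn R to W, flip to black, move to (5,6). |black|=6
Step 8: on WHITE (5,6): turn R to N, flip to black, move to (4,6). |black|=7
Step 9: on WHITE (4,6): turn R to E, flip to black, move to (4,7). |black|=8
Step 10: on BLACK (4,7): turn L to N, flip to white, move to (3,7). |black|=7
Step 11: on WHITE (3,7): turn R to E, flip to black, move to (3,8). |black|=8
Step 12: on WHITE (3,8): turn R to S, flip to black, move to (4,8). |black|=9
Step 13: on WHITE (4,8): turn R to W, flip to black, move to (4,7). |black|=10
Step 14: on WHITE (4,7): turn R to N, flip to black, move to (3,7). |black|=11
Step 15: on BLACK (3,7): turn L to W, flip to white, move to (3,6). |black|=10
Step 16: on BLACK (3,6): turn L to S, flip to white, move to (4,6). |black|=9
Step 17: on BLACK (4,6): turn L to E, flip to white, move to (4,7). |black|=8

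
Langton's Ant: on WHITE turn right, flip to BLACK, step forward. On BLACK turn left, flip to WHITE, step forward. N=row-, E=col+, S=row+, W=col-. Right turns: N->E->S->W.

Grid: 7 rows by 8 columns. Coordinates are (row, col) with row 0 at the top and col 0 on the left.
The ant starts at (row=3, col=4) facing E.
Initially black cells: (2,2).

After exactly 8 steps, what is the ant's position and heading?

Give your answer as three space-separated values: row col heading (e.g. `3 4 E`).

Step 1: on WHITE (3,4): turn R to S, flip to black, move to (4,4). |black|=2
Step 2: on WHITE (4,4): turn R to W, flip to black, move to (4,3). |black|=3
Step 3: on WHITE (4,3): turn R to N, flip to black, move to (3,3). |black|=4
Step 4: on WHITE (3,3): turn R to E, flip to black, move to (3,4). |black|=5
Step 5: on BLACK (3,4): turn L to N, flip to white, move to (2,4). |black|=4
Step 6: on WHITE (2,4): turn R to E, flip to black, move to (2,5). |black|=5
Step 7: on WHITE (2,5): turn R to S, flip to black, move to (3,5). |black|=6
Step 8: on WHITE (3,5): turn R to W, flip to black, move to (3,4). |black|=7

Answer: 3 4 W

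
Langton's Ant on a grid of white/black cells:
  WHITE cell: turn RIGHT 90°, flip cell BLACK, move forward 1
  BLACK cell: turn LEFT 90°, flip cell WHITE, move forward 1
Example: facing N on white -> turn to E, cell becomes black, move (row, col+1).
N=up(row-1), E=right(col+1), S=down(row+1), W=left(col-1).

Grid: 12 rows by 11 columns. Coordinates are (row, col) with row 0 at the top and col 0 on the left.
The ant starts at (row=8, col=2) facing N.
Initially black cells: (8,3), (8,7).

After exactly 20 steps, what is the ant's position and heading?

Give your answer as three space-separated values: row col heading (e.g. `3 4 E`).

Step 1: on WHITE (8,2): turn R to E, flip to black, move to (8,3). |black|=3
Step 2: on BLACK (8,3): turn L to N, flip to white, move to (7,3). |black|=2
Step 3: on WHITE (7,3): turn R to E, flip to black, move to (7,4). |black|=3
Step 4: on WHITE (7,4): turn R to S, flip to black, move to (8,4). |black|=4
Step 5: on WHITE (8,4): turn R to W, flip to black, move to (8,3). |black|=5
Step 6: on WHITE (8,3): turn R to N, flip to black, move to (7,3). |black|=6
Step 7: on BLACK (7,3): turn L to W, flip to white, move to (7,2). |black|=5
Step 8: on WHITE (7,2): turn R to N, flip to black, move to (6,2). |black|=6
Step 9: on WHITE (6,2): turn R to E, flip to black, move to (6,3). |black|=7
Step 10: on WHITE (6,3): turn R to S, flip to black, move to (7,3). |black|=8
Step 11: on WHITE (7,3): turn R to W, flip to black, move to (7,2). |black|=9
Step 12: on BLACK (7,2): turn L to S, flip to white, move to (8,2). |black|=8
Step 13: on BLACK (8,2): turn L to E, flip to white, move to (8,3). |black|=7
Step 14: on BLACK (8,3): turn L to N, flip to white, move to (7,3). |black|=6
Step 15: on BLACK (7,3): turn L to W, flip to white, move to (7,2). |black|=5
Step 16: on WHITE (7,2): turn R to N, flip to black, move to (6,2). |black|=6
Step 17: on BLACK (6,2): turn L to W, flip to white, move to (6,1). |black|=5
Step 18: on WHITE (6,1): turn R to N, flip to black, move to (5,1). |black|=6
Step 19: on WHITE (5,1): turn R to E, flip to black, move to (5,2). |black|=7
Step 20: on WHITE (5,2): turn R to S, flip to black, move to (6,2). |black|=8

Answer: 6 2 S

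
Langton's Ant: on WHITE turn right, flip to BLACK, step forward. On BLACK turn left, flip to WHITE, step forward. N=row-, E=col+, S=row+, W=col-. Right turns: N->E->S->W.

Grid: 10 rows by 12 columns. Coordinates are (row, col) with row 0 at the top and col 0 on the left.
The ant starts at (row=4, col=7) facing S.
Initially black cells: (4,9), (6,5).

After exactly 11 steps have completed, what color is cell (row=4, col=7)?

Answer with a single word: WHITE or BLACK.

Answer: BLACK

Derivation:
Step 1: on WHITE (4,7): turn R to W, flip to black, move to (4,6). |black|=3
Step 2: on WHITE (4,6): turn R to N, flip to black, move to (3,6). |black|=4
Step 3: on WHITE (3,6): turn R to E, flip to black, move to (3,7). |black|=5
Step 4: on WHITE (3,7): turn R to S, flip to black, move to (4,7). |black|=6
Step 5: on BLACK (4,7): turn L to E, flip to white, move to (4,8). |black|=5
Step 6: on WHITE (4,8): turn R to S, flip to black, move to (5,8). |black|=6
Step 7: on WHITE (5,8): turn R to W, flip to black, move to (5,7). |black|=7
Step 8: on WHITE (5,7): turn R to N, flip to black, move to (4,7). |black|=8
Step 9: on WHITE (4,7): turn R to E, flip to black, move to (4,8). |black|=9
Step 10: on BLACK (4,8): turn L to N, flip to white, move to (3,8). |black|=8
Step 11: on WHITE (3,8): turn R to E, flip to black, move to (3,9). |black|=9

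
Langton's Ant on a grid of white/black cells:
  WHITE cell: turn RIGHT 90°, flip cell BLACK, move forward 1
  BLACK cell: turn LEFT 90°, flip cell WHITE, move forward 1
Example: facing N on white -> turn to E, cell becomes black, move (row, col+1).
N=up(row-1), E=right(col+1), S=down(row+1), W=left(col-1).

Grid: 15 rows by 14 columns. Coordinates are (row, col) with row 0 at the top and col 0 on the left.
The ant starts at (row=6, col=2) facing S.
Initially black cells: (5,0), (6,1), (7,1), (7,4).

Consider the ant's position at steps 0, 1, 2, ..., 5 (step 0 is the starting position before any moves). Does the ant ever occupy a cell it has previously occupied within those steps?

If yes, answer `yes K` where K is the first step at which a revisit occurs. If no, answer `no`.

Step 1: on WHITE (6,2): turn R to W, flip to black, move to (6,1). |black|=5 — new cell
Step 2: on BLACK (6,1): turn L to S, flip to white, move to (7,1). |black|=4 — new cell
Step 3: on BLACK (7,1): turn L to E, flip to white, move to (7,2). |black|=3 — new cell
Step 4: on WHITE (7,2): turn R to S, flip to black, move to (8,2). |black|=4 — new cell
Step 5: on WHITE (8,2): turn R to W, flip to black, move to (8,1). |black|=5 — new cell
No revisit within 5 steps.

Answer: no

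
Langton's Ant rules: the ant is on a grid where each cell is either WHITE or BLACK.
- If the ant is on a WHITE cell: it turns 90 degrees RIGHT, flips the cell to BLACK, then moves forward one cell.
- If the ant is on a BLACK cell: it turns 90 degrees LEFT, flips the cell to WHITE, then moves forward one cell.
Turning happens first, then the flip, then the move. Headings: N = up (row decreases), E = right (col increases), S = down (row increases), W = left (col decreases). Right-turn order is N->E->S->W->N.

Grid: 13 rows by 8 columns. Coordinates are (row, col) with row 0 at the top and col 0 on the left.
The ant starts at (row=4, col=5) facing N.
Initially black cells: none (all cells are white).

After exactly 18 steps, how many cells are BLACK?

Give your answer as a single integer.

Answer: 6

Derivation:
Step 1: on WHITE (4,5): turn R to E, flip to black, move to (4,6). |black|=1
Step 2: on WHITE (4,6): turn R to S, flip to black, move to (5,6). |black|=2
Step 3: on WHITE (5,6): turn R to W, flip to black, move to (5,5). |black|=3
Step 4: on WHITE (5,5): turn R to N, flip to black, move to (4,5). |black|=4
Step 5: on BLACK (4,5): turn L to W, flip to white, move to (4,4). |black|=3
Step 6: on WHITE (4,4): turn R to N, flip to black, move to (3,4). |black|=4
Step 7: on WHITE (3,4): turn R to E, flip to black, move to (3,5). |black|=5
Step 8: on WHITE (3,5): turn R to S, flip to black, move to (4,5). |black|=6
Step 9: on WHITE (4,5): turn R to W, flip to black, move to (4,4). |black|=7
Step 10: on BLACK (4,4): turn L to S, flip to white, move to (5,4). |black|=6
Step 11: on WHITE (5,4): turn R to W, flip to black, move to (5,3). |black|=7
Step 12: on WHITE (5,3): turn R to N, flip to black, move to (4,3). |black|=8
Step 13: on WHITE (4,3): turn R to E, flip to black, move to (4,4). |black|=9
Step 14: on WHITE (4,4): turn R to S, flip to black, move to (5,4). |black|=10
Step 15: on BLACK (5,4): turn L to E, flip to white, move to (5,5). |black|=9
Step 16: on BLACK (5,5): turn L to N, flip to white, move to (4,5). |black|=8
Step 17: on BLACK (4,5): turn L to W, flip to white, move to (4,4). |black|=7
Step 18: on BLACK (4,4): turn L to S, flip to white, move to (5,4). |black|=6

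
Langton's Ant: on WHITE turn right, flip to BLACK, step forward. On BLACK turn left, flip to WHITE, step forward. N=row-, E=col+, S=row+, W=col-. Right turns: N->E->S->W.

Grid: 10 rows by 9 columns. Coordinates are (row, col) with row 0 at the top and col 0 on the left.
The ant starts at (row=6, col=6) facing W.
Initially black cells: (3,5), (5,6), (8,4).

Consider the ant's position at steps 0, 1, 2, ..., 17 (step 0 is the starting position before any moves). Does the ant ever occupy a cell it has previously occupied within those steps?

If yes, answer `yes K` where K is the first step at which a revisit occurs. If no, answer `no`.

Answer: yes 5

Derivation:
Step 1: on WHITE (6,6): turn R to N, flip to black, move to (5,6). |black|=4 — new cell
Step 2: on BLACK (5,6): turn L to W, flip to white, move to (5,5). |black|=3 — new cell
Step 3: on WHITE (5,5): turn R to N, flip to black, move to (4,5). |black|=4 — new cell
Step 4: on WHITE (4,5): turn R to E, flip to black, move to (4,6). |black|=5 — new cell
Step 5: on WHITE (4,6): turn R to S, flip to black, move to (5,6). |black|=6 — REVISIT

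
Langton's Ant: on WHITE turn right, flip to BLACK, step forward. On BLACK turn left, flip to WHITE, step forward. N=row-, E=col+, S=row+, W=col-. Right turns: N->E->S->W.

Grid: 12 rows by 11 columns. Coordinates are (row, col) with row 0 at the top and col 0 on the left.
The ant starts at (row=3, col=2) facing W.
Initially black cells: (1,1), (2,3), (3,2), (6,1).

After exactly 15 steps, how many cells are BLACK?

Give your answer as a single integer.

Step 1: on BLACK (3,2): turn L to S, flip to white, move to (4,2). |black|=3
Step 2: on WHITE (4,2): turn R to W, flip to black, move to (4,1). |black|=4
Step 3: on WHITE (4,1): turn R to N, flip to black, move to (3,1). |black|=5
Step 4: on WHITE (3,1): turn R to E, flip to black, move to (3,2). |black|=6
Step 5: on WHITE (3,2): turn R to S, flip to black, move to (4,2). |black|=7
Step 6: on BLACK (4,2): turn L to E, flip to white, move to (4,3). |black|=6
Step 7: on WHITE (4,3): turn R to S, flip to black, move to (5,3). |black|=7
Step 8: on WHITE (5,3): turn R to W, flip to black, move to (5,2). |black|=8
Step 9: on WHITE (5,2): turn R to N, flip to black, move to (4,2). |black|=9
Step 10: on WHITE (4,2): turn R to E, flip to black, move to (4,3). |black|=10
Step 11: on BLACK (4,3): turn L to N, flip to white, move to (3,3). |black|=9
Step 12: on WHITE (3,3): turn R to E, flip to black, move to (3,4). |black|=10
Step 13: on WHITE (3,4): turn R to S, flip to black, move to (4,4). |black|=11
Step 14: on WHITE (4,4): turn R to W, flip to black, move to (4,3). |black|=12
Step 15: on WHITE (4,3): turn R to N, flip to black, move to (3,3). |black|=13

Answer: 13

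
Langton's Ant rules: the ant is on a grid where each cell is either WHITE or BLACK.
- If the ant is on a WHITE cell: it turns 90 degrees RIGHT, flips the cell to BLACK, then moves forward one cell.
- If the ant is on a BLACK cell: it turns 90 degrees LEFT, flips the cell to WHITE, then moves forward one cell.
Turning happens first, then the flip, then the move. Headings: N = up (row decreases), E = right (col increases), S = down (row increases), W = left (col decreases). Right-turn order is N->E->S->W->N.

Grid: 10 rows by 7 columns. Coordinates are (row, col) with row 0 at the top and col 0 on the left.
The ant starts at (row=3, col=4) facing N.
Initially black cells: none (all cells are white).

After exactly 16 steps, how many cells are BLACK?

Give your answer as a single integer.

Step 1: on WHITE (3,4): turn R to E, flip to black, move to (3,5). |black|=1
Step 2: on WHITE (3,5): turn R to S, flip to black, move to (4,5). |black|=2
Step 3: on WHITE (4,5): turn R to W, flip to black, move to (4,4). |black|=3
Step 4: on WHITE (4,4): turn R to N, flip to black, move to (3,4). |black|=4
Step 5: on BLACK (3,4): turn L to W, flip to white, move to (3,3). |black|=3
Step 6: on WHITE (3,3): turn R to N, flip to black, move to (2,3). |black|=4
Step 7: on WHITE (2,3): turn R to E, flip to black, move to (2,4). |black|=5
Step 8: on WHITE (2,4): turn R to S, flip to black, move to (3,4). |black|=6
Step 9: on WHITE (3,4): turn R to W, flip to black, move to (3,3). |black|=7
Step 10: on BLACK (3,3): turn L to S, flip to white, move to (4,3). |black|=6
Step 11: on WHITE (4,3): turn R to W, flip to black, move to (4,2). |black|=7
Step 12: on WHITE (4,2): turn R to N, flip to black, move to (3,2). |black|=8
Step 13: on WHITE (3,2): turn R to E, flip to black, move to (3,3). |black|=9
Step 14: on WHITE (3,3): turn R to S, flip to black, move to (4,3). |black|=10
Step 15: on BLACK (4,3): turn L to E, flip to white, move to (4,4). |black|=9
Step 16: on BLACK (4,4): turn L to N, flip to white, move to (3,4). |black|=8

Answer: 8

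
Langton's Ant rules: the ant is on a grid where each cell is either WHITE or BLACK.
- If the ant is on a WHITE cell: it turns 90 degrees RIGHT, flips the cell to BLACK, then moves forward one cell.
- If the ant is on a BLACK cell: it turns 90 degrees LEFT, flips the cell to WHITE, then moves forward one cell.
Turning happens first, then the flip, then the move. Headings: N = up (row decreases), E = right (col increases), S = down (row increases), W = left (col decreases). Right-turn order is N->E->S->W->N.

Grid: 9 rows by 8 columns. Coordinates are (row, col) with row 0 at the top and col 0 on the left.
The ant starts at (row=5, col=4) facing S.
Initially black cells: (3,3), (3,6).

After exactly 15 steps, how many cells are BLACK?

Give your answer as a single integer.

Answer: 11

Derivation:
Step 1: on WHITE (5,4): turn R to W, flip to black, move to (5,3). |black|=3
Step 2: on WHITE (5,3): turn R to N, flip to black, move to (4,3). |black|=4
Step 3: on WHITE (4,3): turn R to E, flip to black, move to (4,4). |black|=5
Step 4: on WHITE (4,4): turn R to S, flip to black, move to (5,4). |black|=6
Step 5: on BLACK (5,4): turn L to E, flip to white, move to (5,5). |black|=5
Step 6: on WHITE (5,5): turn R to S, flip to black, move to (6,5). |black|=6
Step 7: on WHITE (6,5): turn R to W, flip to black, move to (6,4). |black|=7
Step 8: on WHITE (6,4): turn R to N, flip to black, move to (5,4). |black|=8
Step 9: on WHITE (5,4): turn R to E, flip to black, move to (5,5). |black|=9
Step 10: on BLACK (5,5): turn L to N, flip to white, move to (4,5). |black|=8
Step 11: on WHITE (4,5): turn R to E, flip to black, move to (4,6). |black|=9
Step 12: on WHITE (4,6): turn R to S, flip to black, move to (5,6). |black|=10
Step 13: on WHITE (5,6): turn R to W, flip to black, move to (5,5). |black|=11
Step 14: on WHITE (5,5): turn R to N, flip to black, move to (4,5). |black|=12
Step 15: on BLACK (4,5): turn L to W, flip to white, move to (4,4). |black|=11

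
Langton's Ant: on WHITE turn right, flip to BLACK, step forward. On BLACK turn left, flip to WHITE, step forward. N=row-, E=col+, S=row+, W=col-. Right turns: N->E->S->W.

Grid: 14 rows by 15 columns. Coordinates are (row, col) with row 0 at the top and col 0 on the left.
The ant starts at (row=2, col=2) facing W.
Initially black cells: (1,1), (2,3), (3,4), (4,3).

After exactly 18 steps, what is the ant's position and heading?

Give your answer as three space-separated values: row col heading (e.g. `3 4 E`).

Answer: 3 5 E

Derivation:
Step 1: on WHITE (2,2): turn R to N, flip to black, move to (1,2). |black|=5
Step 2: on WHITE (1,2): turn R to E, flip to black, move to (1,3). |black|=6
Step 3: on WHITE (1,3): turn R to S, flip to black, move to (2,3). |black|=7
Step 4: on BLACK (2,3): turn L to E, flip to white, move to (2,4). |black|=6
Step 5: on WHITE (2,4): turn R to S, flip to black, move to (3,4). |black|=7
Step 6: on BLACK (3,4): turn L to E, flip to white, move to (3,5). |black|=6
Step 7: on WHITE (3,5): turn R to S, flip to black, move to (4,5). |black|=7
Step 8: on WHITE (4,5): turn R to W, flip to black, move to (4,4). |black|=8
Step 9: on WHITE (4,4): turn R to N, flip to black, move to (3,4). |black|=9
Step 10: on WHITE (3,4): turn R to E, flip to black, move to (3,5). |black|=10
Step 11: on BLACK (3,5): turn L to N, flip to white, move to (2,5). |black|=9
Step 12: on WHITE (2,5): turn R to E, flip to black, move to (2,6). |black|=10
Step 13: on WHITE (2,6): turn R to S, flip to black, move to (3,6). |black|=11
Step 14: on WHITE (3,6): turn R to W, flip to black, move to (3,5). |black|=12
Step 15: on WHITE (3,5): turn R to N, flip to black, move to (2,5). |black|=13
Step 16: on BLACK (2,5): turn L to W, flip to white, move to (2,4). |black|=12
Step 17: on BLACK (2,4): turn L to S, flip to white, move to (3,4). |black|=11
Step 18: on BLACK (3,4): turn L to E, flip to white, move to (3,5). |black|=10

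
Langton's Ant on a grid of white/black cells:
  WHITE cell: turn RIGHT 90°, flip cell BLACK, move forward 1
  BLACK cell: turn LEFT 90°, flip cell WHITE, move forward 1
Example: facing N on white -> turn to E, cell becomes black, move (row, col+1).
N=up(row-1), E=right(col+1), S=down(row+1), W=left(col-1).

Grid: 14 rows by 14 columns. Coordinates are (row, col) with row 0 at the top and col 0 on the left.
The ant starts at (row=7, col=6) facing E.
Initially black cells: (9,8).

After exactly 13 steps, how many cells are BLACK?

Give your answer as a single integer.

Step 1: on WHITE (7,6): turn R to S, flip to black, move to (8,6). |black|=2
Step 2: on WHITE (8,6): turn R to W, flip to black, move to (8,5). |black|=3
Step 3: on WHITE (8,5): turn R to N, flip to black, move to (7,5). |black|=4
Step 4: on WHITE (7,5): turn R to E, flip to black, move to (7,6). |black|=5
Step 5: on BLACK (7,6): turn L to N, flip to white, move to (6,6). |black|=4
Step 6: on WHITE (6,6): turn R to E, flip to black, move to (6,7). |black|=5
Step 7: on WHITE (6,7): turn R to S, flip to black, move to (7,7). |black|=6
Step 8: on WHITE (7,7): turn R to W, flip to black, move to (7,6). |black|=7
Step 9: on WHITE (7,6): turn R to N, flip to black, move to (6,6). |black|=8
Step 10: on BLACK (6,6): turn L to W, flip to white, move to (6,5). |black|=7
Step 11: on WHITE (6,5): turn R to N, flip to black, move to (5,5). |black|=8
Step 12: on WHITE (5,5): turn R to E, flip to black, move to (5,6). |black|=9
Step 13: on WHITE (5,6): turn R to S, flip to black, move to (6,6). |black|=10

Answer: 10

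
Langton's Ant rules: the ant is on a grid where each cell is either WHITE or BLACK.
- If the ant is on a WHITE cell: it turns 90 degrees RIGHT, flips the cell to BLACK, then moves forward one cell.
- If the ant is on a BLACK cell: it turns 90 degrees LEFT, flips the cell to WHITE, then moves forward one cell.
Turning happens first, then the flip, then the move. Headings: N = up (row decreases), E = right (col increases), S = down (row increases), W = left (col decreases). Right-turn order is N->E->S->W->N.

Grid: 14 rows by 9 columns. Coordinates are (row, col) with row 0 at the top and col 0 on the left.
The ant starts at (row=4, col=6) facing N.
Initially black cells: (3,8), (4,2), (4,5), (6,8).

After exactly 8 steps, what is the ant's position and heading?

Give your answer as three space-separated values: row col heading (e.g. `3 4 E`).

Step 1: on WHITE (4,6): turn R to E, flip to black, move to (4,7). |black|=5
Step 2: on WHITE (4,7): turn R to S, flip to black, move to (5,7). |black|=6
Step 3: on WHITE (5,7): turn R to W, flip to black, move to (5,6). |black|=7
Step 4: on WHITE (5,6): turn R to N, flip to black, move to (4,6). |black|=8
Step 5: on BLACK (4,6): turn L to W, flip to white, move to (4,5). |black|=7
Step 6: on BLACK (4,5): turn L to S, flip to white, move to (5,5). |black|=6
Step 7: on WHITE (5,5): turn R to W, flip to black, move to (5,4). |black|=7
Step 8: on WHITE (5,4): turn R to N, flip to black, move to (4,4). |black|=8

Answer: 4 4 N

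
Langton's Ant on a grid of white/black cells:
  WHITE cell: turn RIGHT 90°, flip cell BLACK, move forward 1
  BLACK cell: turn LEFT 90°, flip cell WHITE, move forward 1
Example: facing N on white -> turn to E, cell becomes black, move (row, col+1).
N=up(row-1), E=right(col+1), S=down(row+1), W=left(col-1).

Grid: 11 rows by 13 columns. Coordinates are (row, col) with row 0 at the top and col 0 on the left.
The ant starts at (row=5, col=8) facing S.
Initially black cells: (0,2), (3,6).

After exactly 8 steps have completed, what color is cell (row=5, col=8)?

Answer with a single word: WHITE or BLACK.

Step 1: on WHITE (5,8): turn R to W, flip to black, move to (5,7). |black|=3
Step 2: on WHITE (5,7): turn R to N, flip to black, move to (4,7). |black|=4
Step 3: on WHITE (4,7): turn R to E, flip to black, move to (4,8). |black|=5
Step 4: on WHITE (4,8): turn R to S, flip to black, move to (5,8). |black|=6
Step 5: on BLACK (5,8): turn L to E, flip to white, move to (5,9). |black|=5
Step 6: on WHITE (5,9): turn R to S, flip to black, move to (6,9). |black|=6
Step 7: on WHITE (6,9): turn R to W, flip to black, move to (6,8). |black|=7
Step 8: on WHITE (6,8): turn R to N, flip to black, move to (5,8). |black|=8

Answer: WHITE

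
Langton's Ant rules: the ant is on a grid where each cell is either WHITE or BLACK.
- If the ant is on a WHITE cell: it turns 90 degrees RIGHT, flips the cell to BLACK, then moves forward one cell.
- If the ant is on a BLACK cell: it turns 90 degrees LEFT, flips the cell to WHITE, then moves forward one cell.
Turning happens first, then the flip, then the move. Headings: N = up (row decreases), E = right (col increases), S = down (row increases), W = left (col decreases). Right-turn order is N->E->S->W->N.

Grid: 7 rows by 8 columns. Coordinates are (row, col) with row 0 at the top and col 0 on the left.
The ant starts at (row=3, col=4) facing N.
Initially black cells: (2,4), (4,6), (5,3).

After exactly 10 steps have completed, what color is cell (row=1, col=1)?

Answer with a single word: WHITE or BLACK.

Step 1: on WHITE (3,4): turn R to E, flip to black, move to (3,5). |black|=4
Step 2: on WHITE (3,5): turn R to S, flip to black, move to (4,5). |black|=5
Step 3: on WHITE (4,5): turn R to W, flip to black, move to (4,4). |black|=6
Step 4: on WHITE (4,4): turn R to N, flip to black, move to (3,4). |black|=7
Step 5: on BLACK (3,4): turn L to W, flip to white, move to (3,3). |black|=6
Step 6: on WHITE (3,3): turn R to N, flip to black, move to (2,3). |black|=7
Step 7: on WHITE (2,3): turn R to E, flip to black, move to (2,4). |black|=8
Step 8: on BLACK (2,4): turn L to N, flip to white, move to (1,4). |black|=7
Step 9: on WHITE (1,4): turn R to E, flip to black, move to (1,5). |black|=8
Step 10: on WHITE (1,5): turn R to S, flip to black, move to (2,5). |black|=9

Answer: WHITE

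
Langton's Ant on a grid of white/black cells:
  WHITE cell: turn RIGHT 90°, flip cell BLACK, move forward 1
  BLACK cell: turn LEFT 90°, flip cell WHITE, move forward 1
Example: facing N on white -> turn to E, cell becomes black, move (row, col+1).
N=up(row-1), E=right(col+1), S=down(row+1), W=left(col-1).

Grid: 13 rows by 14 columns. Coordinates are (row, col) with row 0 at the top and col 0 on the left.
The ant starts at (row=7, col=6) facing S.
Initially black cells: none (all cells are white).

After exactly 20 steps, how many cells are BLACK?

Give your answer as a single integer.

Step 1: on WHITE (7,6): turn R to W, flip to black, move to (7,5). |black|=1
Step 2: on WHITE (7,5): turn R to N, flip to black, move to (6,5). |black|=2
Step 3: on WHITE (6,5): turn R to E, flip to black, move to (6,6). |black|=3
Step 4: on WHITE (6,6): turn R to S, flip to black, move to (7,6). |black|=4
Step 5: on BLACK (7,6): turn L to E, flip to white, move to (7,7). |black|=3
Step 6: on WHITE (7,7): turn R to S, flip to black, move to (8,7). |black|=4
Step 7: on WHITE (8,7): turn R to W, flip to black, move to (8,6). |black|=5
Step 8: on WHITE (8,6): turn R to N, flip to black, move to (7,6). |black|=6
Step 9: on WHITE (7,6): turn R to E, flip to black, move to (7,7). |black|=7
Step 10: on BLACK (7,7): turn L to N, flip to white, move to (6,7). |black|=6
Step 11: on WHITE (6,7): turn R to E, flip to black, move to (6,8). |black|=7
Step 12: on WHITE (6,8): turn R to S, flip to black, move to (7,8). |black|=8
Step 13: on WHITE (7,8): turn R to W, flip to black, move to (7,7). |black|=9
Step 14: on WHITE (7,7): turn R to N, flip to black, move to (6,7). |black|=10
Step 15: on BLACK (6,7): turn L to W, flip to white, move to (6,6). |black|=9
Step 16: on BLACK (6,6): turn L to S, flip to white, move to (7,6). |black|=8
Step 17: on BLACK (7,6): turn L to E, flip to white, move to (7,7). |black|=7
Step 18: on BLACK (7,7): turn L to N, flip to white, move to (6,7). |black|=6
Step 19: on WHITE (6,7): turn R to E, flip to black, move to (6,8). |black|=7
Step 20: on BLACK (6,8): turn L to N, flip to white, move to (5,8). |black|=6

Answer: 6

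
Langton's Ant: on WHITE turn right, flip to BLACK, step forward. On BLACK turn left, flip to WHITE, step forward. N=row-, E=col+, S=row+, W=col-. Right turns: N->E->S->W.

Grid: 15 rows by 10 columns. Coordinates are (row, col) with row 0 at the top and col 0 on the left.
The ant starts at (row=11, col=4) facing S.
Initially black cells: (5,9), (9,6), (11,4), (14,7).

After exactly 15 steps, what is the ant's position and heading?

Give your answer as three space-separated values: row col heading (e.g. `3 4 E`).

Answer: 10 4 W

Derivation:
Step 1: on BLACK (11,4): turn L to E, flip to white, move to (11,5). |black|=3
Step 2: on WHITE (11,5): turn R to S, flip to black, move to (12,5). |black|=4
Step 3: on WHITE (12,5): turn R to W, flip to black, move to (12,4). |black|=5
Step 4: on WHITE (12,4): turn R to N, flip to black, move to (11,4). |black|=6
Step 5: on WHITE (11,4): turn R to E, flip to black, move to (11,5). |black|=7
Step 6: on BLACK (11,5): turn L to N, flip to white, move to (10,5). |black|=6
Step 7: on WHITE (10,5): turn R to E, flip to black, move to (10,6). |black|=7
Step 8: on WHITE (10,6): turn R to S, flip to black, move to (11,6). |black|=8
Step 9: on WHITE (11,6): turn R to W, flip to black, move to (11,5). |black|=9
Step 10: on WHITE (11,5): turn R to N, flip to black, move to (10,5). |black|=10
Step 11: on BLACK (10,5): turn L to W, flip to white, move to (10,4). |black|=9
Step 12: on WHITE (10,4): turn R to N, flip to black, move to (9,4). |black|=10
Step 13: on WHITE (9,4): turn R to E, flip to black, move to (9,5). |black|=11
Step 14: on WHITE (9,5): turn R to S, flip to black, move to (10,5). |black|=12
Step 15: on WHITE (10,5): turn R to W, flip to black, move to (10,4). |black|=13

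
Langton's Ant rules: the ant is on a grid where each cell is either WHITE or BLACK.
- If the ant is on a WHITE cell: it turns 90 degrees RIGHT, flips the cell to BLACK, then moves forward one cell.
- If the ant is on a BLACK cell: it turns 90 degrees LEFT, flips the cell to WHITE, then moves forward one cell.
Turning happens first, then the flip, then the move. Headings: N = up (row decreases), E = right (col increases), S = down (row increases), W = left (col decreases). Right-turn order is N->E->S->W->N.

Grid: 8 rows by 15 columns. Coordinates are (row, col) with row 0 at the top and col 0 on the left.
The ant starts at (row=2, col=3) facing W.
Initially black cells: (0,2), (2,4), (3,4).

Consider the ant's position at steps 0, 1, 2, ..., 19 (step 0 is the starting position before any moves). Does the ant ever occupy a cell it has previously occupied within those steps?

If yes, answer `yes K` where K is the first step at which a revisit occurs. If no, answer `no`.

Step 1: on WHITE (2,3): turn R to N, flip to black, move to (1,3). |black|=4 — new cell
Step 2: on WHITE (1,3): turn R to E, flip to black, move to (1,4). |black|=5 — new cell
Step 3: on WHITE (1,4): turn R to S, flip to black, move to (2,4). |black|=6 — new cell
Step 4: on BLACK (2,4): turn L to E, flip to white, move to (2,5). |black|=5 — new cell
Step 5: on WHITE (2,5): turn R to S, flip to black, move to (3,5). |black|=6 — new cell
Step 6: on WHITE (3,5): turn R to W, flip to black, move to (3,4). |black|=7 — new cell
Step 7: on BLACK (3,4): turn L to S, flip to white, move to (4,4). |black|=6 — new cell
Step 8: on WHITE (4,4): turn R to W, flip to black, move to (4,3). |black|=7 — new cell
Step 9: on WHITE (4,3): turn R to N, flip to black, move to (3,3). |black|=8 — new cell
Step 10: on WHITE (3,3): turn R to E, flip to black, move to (3,4). |black|=9 — REVISIT

Answer: yes 10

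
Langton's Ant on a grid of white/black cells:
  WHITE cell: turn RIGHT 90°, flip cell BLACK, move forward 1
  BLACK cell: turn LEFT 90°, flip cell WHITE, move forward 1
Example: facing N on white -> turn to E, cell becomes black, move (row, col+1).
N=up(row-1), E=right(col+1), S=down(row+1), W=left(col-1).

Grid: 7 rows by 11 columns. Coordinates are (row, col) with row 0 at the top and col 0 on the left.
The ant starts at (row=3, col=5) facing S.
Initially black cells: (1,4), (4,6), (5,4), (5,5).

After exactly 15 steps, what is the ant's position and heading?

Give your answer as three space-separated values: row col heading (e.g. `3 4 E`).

Step 1: on WHITE (3,5): turn R to W, flip to black, move to (3,4). |black|=5
Step 2: on WHITE (3,4): turn R to N, flip to black, move to (2,4). |black|=6
Step 3: on WHITE (2,4): turn R to E, flip to black, move to (2,5). |black|=7
Step 4: on WHITE (2,5): turn R to S, flip to black, move to (3,5). |black|=8
Step 5: on BLACK (3,5): turn L to E, flip to white, move to (3,6). |black|=7
Step 6: on WHITE (3,6): turn R to S, flip to black, move to (4,6). |black|=8
Step 7: on BLACK (4,6): turn L to E, flip to white, move to (4,7). |black|=7
Step 8: on WHITE (4,7): turn R to S, flip to black, move to (5,7). |black|=8
Step 9: on WHITE (5,7): turn R to W, flip to black, move to (5,6). |black|=9
Step 10: on WHITE (5,6): turn R to N, flip to black, move to (4,6). |black|=10
Step 11: on WHITE (4,6): turn R to E, flip to black, move to (4,7). |black|=11
Step 12: on BLACK (4,7): turn L to N, flip to white, move to (3,7). |black|=10
Step 13: on WHITE (3,7): turn R to E, flip to black, move to (3,8). |black|=11
Step 14: on WHITE (3,8): turn R to S, flip to black, move to (4,8). |black|=12
Step 15: on WHITE (4,8): turn R to W, flip to black, move to (4,7). |black|=13

Answer: 4 7 W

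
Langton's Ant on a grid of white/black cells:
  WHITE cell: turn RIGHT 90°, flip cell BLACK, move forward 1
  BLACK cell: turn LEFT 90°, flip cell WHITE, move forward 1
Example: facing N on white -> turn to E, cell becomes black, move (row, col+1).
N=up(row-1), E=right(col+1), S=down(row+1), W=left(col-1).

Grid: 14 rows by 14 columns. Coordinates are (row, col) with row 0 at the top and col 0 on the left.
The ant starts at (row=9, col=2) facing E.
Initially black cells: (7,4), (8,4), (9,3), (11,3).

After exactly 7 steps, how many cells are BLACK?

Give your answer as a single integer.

Answer: 9

Derivation:
Step 1: on WHITE (9,2): turn R to S, flip to black, move to (10,2). |black|=5
Step 2: on WHITE (10,2): turn R to W, flip to black, move to (10,1). |black|=6
Step 3: on WHITE (10,1): turn R to N, flip to black, move to (9,1). |black|=7
Step 4: on WHITE (9,1): turn R to E, flip to black, move to (9,2). |black|=8
Step 5: on BLACK (9,2): turn L to N, flip to white, move to (8,2). |black|=7
Step 6: on WHITE (8,2): turn R to E, flip to black, move to (8,3). |black|=8
Step 7: on WHITE (8,3): turn R to S, flip to black, move to (9,3). |black|=9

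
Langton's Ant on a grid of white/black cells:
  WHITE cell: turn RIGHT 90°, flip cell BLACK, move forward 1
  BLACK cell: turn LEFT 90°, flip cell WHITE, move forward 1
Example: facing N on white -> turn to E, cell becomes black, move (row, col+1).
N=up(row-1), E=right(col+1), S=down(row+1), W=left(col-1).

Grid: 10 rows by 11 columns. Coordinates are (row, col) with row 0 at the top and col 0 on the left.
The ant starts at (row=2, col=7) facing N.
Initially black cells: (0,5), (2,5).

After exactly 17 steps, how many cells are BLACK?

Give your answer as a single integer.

Answer: 13

Derivation:
Step 1: on WHITE (2,7): turn R to E, flip to black, move to (2,8). |black|=3
Step 2: on WHITE (2,8): turn R to S, flip to black, move to (3,8). |black|=4
Step 3: on WHITE (3,8): turn R to W, flip to black, move to (3,7). |black|=5
Step 4: on WHITE (3,7): turn R to N, flip to black, move to (2,7). |black|=6
Step 5: on BLACK (2,7): turn L to W, flip to white, move to (2,6). |black|=5
Step 6: on WHITE (2,6): turn R to N, flip to black, move to (1,6). |black|=6
Step 7: on WHITE (1,6): turn R to E, flip to black, move to (1,7). |black|=7
Step 8: on WHITE (1,7): turn R to S, flip to black, move to (2,7). |black|=8
Step 9: on WHITE (2,7): turn R to W, flip to black, move to (2,6). |black|=9
Step 10: on BLACK (2,6): turn L to S, flip to white, move to (3,6). |black|=8
Step 11: on WHITE (3,6): turn R to W, flip to black, move to (3,5). |black|=9
Step 12: on WHITE (3,5): turn R to N, flip to black, move to (2,5). |black|=10
Step 13: on BLACK (2,5): turn L to W, flip to white, move to (2,4). |black|=9
Step 14: on WHITE (2,4): turn R to N, flip to black, move to (1,4). |black|=10
Step 15: on WHITE (1,4): turn R to E, flip to black, move to (1,5). |black|=11
Step 16: on WHITE (1,5): turn R to S, flip to black, move to (2,5). |black|=12
Step 17: on WHITE (2,5): turn R to W, flip to black, move to (2,4). |black|=13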